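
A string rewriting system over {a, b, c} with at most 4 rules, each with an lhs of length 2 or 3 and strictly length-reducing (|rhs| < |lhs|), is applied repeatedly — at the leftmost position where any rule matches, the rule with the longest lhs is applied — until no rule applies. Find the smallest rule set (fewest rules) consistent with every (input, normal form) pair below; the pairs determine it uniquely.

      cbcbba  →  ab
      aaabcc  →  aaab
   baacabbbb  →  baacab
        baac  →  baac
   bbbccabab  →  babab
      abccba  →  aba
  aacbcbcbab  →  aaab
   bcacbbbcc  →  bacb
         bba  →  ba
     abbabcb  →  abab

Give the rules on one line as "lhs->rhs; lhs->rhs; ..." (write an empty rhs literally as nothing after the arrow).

  | cbcbba => cbbba => cbba => cba => ab
  | aaabcc => aaabc => aaab
  | baacabbbb => baacabbb => baacabb => baacab
  | baac

bb->b; bc->b; cba->ab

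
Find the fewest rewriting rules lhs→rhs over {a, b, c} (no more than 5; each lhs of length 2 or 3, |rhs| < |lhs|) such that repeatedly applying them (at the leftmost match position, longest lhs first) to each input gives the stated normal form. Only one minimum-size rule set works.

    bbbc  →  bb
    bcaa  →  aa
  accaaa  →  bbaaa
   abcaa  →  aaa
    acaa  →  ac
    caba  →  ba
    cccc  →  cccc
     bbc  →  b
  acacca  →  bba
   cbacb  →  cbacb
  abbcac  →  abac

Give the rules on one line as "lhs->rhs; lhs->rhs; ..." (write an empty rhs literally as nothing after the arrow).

acc->bb; bc->; ca->; caa->c

  | bbbc => bb
  | bcaa => aa
  | accaaa => bbaaa
  | abcaa => aaa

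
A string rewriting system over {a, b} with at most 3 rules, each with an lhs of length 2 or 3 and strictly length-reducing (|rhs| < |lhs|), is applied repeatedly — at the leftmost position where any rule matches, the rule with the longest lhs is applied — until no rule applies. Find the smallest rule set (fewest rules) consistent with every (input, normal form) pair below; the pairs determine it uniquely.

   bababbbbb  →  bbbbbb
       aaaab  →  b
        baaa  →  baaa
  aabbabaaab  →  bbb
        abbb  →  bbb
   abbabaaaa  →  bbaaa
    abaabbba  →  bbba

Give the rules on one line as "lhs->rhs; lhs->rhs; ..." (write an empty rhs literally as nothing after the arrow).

  | bababbbbb => bbbbbb
  | aaaab => aaab => aab => ab => b
  | baaa
  | aabbabaaab => abbabaaab => bbabaaab => bbaab => bbab => bbb

ab->b; aba->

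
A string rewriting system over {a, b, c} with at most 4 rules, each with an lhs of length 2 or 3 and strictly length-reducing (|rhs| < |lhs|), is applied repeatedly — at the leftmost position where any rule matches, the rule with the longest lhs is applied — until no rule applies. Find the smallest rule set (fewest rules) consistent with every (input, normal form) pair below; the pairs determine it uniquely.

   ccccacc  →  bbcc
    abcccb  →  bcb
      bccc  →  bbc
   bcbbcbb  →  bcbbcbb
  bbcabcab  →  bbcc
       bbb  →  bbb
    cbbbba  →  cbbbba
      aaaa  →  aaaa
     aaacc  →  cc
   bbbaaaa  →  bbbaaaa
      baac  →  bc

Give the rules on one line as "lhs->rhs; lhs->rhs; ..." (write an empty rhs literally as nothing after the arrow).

  | ccccacc => bccacc => bcccc => bbcc
  | abcccb => cccb => bcb
  | bccc => bbc
  | bcbbcbb

ab->; ac->c; ccc->bc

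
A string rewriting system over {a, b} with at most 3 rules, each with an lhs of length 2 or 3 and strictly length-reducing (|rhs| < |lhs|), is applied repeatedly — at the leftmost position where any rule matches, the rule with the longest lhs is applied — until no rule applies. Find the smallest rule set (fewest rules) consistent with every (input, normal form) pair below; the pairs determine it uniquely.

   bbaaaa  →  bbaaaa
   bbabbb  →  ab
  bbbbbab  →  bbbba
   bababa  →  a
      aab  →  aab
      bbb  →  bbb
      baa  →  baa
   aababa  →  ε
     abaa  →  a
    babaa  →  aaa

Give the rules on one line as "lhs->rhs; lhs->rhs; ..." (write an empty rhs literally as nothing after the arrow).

  | bbaaaa
  | bbabbb => babb => ab
  | bbbbbab => bbbba
  | bababa => aaba => a

aba->; bab->a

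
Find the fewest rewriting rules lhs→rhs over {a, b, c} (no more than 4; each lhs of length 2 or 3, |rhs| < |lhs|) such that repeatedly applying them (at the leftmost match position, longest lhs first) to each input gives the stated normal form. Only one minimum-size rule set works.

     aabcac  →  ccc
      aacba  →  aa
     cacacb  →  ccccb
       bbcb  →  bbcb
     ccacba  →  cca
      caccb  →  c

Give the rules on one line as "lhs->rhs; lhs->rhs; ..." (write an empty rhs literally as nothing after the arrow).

ab->; ac->a; aca->cc

  | aabcac => acac => ccc
  | aacba => aaba => aa
  | cacacb => ccccb
  | bbcb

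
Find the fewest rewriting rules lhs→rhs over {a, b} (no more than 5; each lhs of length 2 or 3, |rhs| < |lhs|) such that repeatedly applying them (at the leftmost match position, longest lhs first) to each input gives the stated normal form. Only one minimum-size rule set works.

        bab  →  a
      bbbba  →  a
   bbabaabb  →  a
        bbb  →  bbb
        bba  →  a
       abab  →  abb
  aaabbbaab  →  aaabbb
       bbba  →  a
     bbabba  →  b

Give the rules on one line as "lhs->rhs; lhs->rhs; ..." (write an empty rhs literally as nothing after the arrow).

aba->ab; ba->a; baa->; bab->ba

  | bab => ba => a
  | bbbba => bbba => bba => ba => a
  | bbabaabb => bbaaabb => babb => bab => ba => a
  | bbb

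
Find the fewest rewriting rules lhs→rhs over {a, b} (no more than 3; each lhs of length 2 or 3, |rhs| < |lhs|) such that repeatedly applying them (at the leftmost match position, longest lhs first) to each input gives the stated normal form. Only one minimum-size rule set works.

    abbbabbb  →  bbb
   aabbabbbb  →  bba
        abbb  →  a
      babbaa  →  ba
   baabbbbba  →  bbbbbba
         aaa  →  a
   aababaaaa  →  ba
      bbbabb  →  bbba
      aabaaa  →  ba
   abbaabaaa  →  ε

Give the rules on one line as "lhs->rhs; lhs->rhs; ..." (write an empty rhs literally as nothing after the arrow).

aa->; ab->a

  | abbbabbb => abbabbb => ababbb => aabbb => bbb
  | aabbabbbb => bbabbbb => bbabbb => bbabb => bbab => bba
  | abbb => abb => ab => a
  | babbaa => babaa => baaa => ba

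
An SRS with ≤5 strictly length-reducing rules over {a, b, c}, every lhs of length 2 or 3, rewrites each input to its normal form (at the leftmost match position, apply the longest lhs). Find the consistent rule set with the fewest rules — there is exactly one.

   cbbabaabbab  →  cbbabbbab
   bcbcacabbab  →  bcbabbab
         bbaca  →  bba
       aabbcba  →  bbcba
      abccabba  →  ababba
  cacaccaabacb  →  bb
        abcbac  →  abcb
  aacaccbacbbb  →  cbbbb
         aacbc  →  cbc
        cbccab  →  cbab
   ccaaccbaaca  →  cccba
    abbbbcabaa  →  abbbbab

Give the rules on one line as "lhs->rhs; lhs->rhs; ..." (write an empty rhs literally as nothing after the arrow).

aa->; ac->; ca->a; caa->

  | cbbabaabbab => cbbabbbab
  | bcbcacabbab => bcbacabbab => bcbabbab
  | bbaca => bba
  | aabbcba => bbcba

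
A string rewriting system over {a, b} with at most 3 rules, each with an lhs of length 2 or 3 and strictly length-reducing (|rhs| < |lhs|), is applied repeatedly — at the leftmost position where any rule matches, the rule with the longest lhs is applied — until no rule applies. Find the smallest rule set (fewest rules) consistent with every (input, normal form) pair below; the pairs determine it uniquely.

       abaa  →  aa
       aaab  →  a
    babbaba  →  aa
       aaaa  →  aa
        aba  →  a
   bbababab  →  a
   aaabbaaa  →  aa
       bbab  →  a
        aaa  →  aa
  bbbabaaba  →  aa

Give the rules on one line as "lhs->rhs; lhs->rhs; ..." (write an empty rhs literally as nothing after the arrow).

  | abaa => aa
  | aaab => aab => a
  | babbaba => bbaba => aaba => aa
  | aaaa => aaa => aa

aaa->aa; ab->; bb->a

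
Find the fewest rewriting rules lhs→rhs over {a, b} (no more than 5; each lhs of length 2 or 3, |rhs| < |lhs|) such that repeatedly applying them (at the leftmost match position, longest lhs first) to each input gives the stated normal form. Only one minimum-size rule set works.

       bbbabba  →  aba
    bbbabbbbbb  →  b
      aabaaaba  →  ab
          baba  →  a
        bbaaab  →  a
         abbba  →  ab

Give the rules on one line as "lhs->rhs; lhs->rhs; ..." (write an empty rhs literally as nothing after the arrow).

aa->b; bab->; bb->a; bba->ab

  | bbbabba => ababba => aba
  | bbbabbbbbb => ababbbbbb => abbbbb => aabbb => bbbb => abb => aa => b
  | aabaaaba => bbaaaba => abaaba => abbba => aaba => bba => ab
  | baba => a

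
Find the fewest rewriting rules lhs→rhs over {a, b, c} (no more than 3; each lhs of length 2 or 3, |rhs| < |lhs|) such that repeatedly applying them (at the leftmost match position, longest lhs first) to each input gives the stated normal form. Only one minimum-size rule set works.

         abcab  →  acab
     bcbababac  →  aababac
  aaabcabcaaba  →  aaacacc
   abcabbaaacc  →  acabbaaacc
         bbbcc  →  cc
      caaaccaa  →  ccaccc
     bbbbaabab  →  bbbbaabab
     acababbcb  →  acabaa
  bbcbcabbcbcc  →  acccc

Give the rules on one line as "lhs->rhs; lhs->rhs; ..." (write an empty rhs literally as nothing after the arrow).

  | abcab => acab
  | bcbababac => cbababac => aababac
  | aaabcabcaaba => aaacabcaaba => aaacacaaba => aaacaccba => aaacacaa => aaacacc
  | abcabbaaacc => acabbaaacc

bc->c; caa->cc; cb->a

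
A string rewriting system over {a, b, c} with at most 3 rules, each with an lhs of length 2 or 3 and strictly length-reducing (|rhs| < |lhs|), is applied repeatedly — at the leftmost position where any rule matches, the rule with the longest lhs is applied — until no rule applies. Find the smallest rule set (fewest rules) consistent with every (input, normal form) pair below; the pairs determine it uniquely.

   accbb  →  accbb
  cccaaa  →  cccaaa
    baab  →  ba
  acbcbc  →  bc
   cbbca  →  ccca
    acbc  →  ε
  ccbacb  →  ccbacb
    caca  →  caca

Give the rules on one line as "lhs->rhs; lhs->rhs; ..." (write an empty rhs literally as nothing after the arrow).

  | accbb
  | cccaaa
  | baab => ba
  | acbcbc => abbc => bc

ab->; bbc->cc; cbc->b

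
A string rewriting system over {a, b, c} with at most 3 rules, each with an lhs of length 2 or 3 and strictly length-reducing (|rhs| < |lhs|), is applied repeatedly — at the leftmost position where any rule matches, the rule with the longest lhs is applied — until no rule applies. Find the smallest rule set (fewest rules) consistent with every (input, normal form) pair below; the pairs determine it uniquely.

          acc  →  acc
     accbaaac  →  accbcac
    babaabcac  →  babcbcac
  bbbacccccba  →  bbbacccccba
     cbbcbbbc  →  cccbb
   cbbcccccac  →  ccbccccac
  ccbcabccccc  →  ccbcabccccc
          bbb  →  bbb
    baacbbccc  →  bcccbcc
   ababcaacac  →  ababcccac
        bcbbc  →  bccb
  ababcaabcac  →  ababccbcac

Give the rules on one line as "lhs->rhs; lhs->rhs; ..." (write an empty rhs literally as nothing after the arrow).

aa->c; bbc->cb

  | acc
  | accbaaac => accbcac
  | babaabcac => babcbcac
  | bbbacccccba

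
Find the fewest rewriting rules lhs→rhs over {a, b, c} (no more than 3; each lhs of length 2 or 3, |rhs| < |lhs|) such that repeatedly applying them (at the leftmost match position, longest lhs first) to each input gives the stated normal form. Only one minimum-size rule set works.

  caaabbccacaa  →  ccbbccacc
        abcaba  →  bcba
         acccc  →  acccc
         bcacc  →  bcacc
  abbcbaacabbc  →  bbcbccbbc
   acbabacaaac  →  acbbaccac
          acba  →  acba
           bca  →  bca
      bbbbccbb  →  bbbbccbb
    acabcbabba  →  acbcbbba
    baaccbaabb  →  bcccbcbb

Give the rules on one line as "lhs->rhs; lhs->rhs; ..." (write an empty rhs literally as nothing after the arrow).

aa->c; ab->b

  | caaabbccacaa => ccabbccacaa => ccbbccacaa => ccbbccacc
  | abcaba => bcaba => bcba
  | acccc
  | bcacc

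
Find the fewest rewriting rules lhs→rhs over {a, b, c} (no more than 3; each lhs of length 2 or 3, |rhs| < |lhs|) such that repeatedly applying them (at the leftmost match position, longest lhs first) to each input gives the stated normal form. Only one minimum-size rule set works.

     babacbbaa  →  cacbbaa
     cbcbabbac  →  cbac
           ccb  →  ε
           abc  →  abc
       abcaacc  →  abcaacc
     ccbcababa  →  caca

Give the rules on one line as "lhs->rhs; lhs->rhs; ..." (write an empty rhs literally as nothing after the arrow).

  | babacbbaa => cacbbaa
  | cbcbabbac => cbccbac => cbac
  | ccb => ε
  | abc

bab->c; ccb->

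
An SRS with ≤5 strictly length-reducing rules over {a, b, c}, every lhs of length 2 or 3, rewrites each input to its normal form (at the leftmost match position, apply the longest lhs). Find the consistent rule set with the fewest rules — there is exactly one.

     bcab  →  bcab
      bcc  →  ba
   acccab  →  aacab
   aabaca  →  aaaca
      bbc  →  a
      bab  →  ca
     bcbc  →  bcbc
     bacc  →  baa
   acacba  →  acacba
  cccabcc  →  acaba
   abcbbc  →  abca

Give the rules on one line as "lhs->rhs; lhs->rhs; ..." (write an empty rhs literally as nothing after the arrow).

  | bcab
  | bcc => ba
  | acccab => aacab
  | aabaca => aaaca

aab->aa; bab->ca; bbc->a; cc->a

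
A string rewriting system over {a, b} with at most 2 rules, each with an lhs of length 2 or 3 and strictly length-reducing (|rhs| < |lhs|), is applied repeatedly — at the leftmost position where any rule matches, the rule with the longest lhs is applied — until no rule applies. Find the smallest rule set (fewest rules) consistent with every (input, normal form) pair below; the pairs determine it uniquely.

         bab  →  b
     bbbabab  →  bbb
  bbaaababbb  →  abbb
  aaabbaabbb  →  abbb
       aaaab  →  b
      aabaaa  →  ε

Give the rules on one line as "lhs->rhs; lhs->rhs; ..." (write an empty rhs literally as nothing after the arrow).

aa->; ba->

  | bab => b
  | bbbabab => bbbab => bbb
  | bbaaababbb => baababbb => ababbb => abbb
  | aaabbaabbb => abbaabbb => ababbb => abbb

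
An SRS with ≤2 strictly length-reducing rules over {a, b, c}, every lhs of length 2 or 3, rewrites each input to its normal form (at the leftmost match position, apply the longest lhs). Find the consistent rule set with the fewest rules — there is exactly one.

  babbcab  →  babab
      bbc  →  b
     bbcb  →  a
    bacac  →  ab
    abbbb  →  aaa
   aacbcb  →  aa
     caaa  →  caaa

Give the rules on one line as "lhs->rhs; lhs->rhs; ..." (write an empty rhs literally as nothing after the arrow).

  | babbcab => baacab => babab
  | bbc => ac => b
  | bbcb => acb => bb => a
  | bacac => bbac => aac => ab

ac->b; bb->a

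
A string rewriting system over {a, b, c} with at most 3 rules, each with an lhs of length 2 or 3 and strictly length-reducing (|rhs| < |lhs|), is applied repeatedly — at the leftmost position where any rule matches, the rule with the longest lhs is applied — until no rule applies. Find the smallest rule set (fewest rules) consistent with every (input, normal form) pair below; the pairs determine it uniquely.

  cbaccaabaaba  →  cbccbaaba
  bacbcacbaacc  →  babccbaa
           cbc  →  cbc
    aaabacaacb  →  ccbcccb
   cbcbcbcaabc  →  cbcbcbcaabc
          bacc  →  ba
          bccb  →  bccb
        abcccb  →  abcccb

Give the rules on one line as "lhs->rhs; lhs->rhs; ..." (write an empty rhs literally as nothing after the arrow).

aaa->cc; ac->a; cac->cc

  | cbaccaabaaba => cbacaabaaba => cbaaabaaba => cbccbaaba
  | bacbcacbaacc => babcacbaacc => babccbaacc => babccbaac => babccbaa
  | cbc
  | aaabacaacb => ccbacaacb => ccbaaacb => ccbcccb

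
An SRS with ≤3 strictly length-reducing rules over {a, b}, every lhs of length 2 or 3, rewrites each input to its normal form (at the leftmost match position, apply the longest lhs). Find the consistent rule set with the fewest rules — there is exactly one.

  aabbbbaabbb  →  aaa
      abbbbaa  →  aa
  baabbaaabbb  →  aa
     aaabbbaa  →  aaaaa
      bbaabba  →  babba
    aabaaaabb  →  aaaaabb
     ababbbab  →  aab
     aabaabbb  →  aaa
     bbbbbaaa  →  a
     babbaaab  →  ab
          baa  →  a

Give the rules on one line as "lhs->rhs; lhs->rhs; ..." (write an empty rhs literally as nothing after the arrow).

  | aabbbbaabbb => aabaabbb => aaabbb => aaa
  | abbbbaa => abaa => aa
  | baabbaaabbb => abbaaabbb => abaabbb => aabbb => aa
  | aaabbbaa => aaaaa

baa->a; bbb->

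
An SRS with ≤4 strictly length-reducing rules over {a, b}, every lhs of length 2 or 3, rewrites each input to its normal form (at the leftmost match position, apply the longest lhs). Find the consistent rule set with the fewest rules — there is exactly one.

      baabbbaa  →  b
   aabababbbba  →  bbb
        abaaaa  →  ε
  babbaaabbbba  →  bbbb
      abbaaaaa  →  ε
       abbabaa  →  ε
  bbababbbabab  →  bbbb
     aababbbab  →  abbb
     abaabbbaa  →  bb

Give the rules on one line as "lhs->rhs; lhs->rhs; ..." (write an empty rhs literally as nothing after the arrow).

aa->; aaa->b; ba->a; bba->b

  | baabbbaa => aabbbaa => bbbaa => bba => b
  | aabababbbba => bababbbba => ababbbba => aabbbba => bbbba => bbb
  | abaaaa => aaaaa => baa => aa => ε
  | babbaaabbbba => abbaaabbbba => abaabbbba => aaabbbba => bbbbba => bbbb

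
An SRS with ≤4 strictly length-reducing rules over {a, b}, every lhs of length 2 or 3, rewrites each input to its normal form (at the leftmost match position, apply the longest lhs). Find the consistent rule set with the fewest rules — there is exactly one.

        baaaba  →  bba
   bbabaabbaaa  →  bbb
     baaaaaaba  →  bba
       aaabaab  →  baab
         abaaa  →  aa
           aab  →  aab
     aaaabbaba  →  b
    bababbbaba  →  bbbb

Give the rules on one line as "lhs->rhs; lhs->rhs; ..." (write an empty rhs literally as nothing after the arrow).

  | baaaba => bba
  | bbabaabbaaa => bbabbaaa => bbbaaa => bbb
  | baaaaaaba => baaaba => bba
  | aaabaab => baab

aaa->; aba->; abb->b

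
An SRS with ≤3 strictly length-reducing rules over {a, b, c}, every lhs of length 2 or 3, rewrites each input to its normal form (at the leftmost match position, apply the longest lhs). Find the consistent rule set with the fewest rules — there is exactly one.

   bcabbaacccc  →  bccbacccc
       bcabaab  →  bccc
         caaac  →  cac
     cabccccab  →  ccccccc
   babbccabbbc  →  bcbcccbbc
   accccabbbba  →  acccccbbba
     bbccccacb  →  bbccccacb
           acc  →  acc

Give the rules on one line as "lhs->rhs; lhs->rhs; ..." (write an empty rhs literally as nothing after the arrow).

aa->a; ab->c

  | bcabbaacccc => bccbaacccc => bccbacccc
  | bcabaab => bccaab => bccab => bccc
  | caaac => caac => cac
  | cabccccab => ccccccab => ccccccc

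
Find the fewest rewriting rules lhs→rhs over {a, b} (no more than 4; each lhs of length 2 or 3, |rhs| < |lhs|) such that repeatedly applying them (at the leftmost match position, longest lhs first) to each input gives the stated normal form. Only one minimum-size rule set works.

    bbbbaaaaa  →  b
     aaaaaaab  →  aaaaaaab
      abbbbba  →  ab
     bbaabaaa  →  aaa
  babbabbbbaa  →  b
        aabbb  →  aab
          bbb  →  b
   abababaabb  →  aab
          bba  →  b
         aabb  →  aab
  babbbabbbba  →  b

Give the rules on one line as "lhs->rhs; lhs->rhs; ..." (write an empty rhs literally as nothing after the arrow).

ba->b; bab->; bb->b

  | bbbbaaaaa => bbbaaaaa => bbaaaaa => baaaaa => baaaa => baaa => baa => ba => b
  | aaaaaaab
  | abbbbba => abbbba => abbba => abba => aba => ab
  | bbaabaaa => baabaaa => babaaa => aaa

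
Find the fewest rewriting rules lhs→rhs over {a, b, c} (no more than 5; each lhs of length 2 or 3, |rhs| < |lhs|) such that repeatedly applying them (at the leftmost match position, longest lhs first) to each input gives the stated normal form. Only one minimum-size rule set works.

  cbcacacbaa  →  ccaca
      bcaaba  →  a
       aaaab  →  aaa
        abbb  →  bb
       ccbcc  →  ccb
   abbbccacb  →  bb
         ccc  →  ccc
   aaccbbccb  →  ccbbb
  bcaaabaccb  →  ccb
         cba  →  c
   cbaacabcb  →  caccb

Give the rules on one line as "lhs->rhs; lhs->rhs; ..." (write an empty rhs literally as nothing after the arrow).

  | cbcacacbaa => cbacacbaa => ccacbaa => ccaca
  | bcaaba => baaba => aba => a
  | aaaab => aaa
  | abbb => bb

aac->c; ab->; ba->; bc->b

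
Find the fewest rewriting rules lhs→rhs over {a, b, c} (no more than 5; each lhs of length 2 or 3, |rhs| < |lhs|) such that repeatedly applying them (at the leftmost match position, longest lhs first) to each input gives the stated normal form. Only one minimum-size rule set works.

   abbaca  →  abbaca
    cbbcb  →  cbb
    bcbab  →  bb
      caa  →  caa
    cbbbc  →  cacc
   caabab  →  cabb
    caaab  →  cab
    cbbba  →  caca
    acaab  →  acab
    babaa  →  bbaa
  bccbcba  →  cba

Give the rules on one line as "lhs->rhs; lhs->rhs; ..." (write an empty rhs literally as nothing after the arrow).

  | abbaca
  | cbbcb => cbb
  | bcbab => bab => bb
  | caa

aab->ab; bab->bb; bbb->ac; bc->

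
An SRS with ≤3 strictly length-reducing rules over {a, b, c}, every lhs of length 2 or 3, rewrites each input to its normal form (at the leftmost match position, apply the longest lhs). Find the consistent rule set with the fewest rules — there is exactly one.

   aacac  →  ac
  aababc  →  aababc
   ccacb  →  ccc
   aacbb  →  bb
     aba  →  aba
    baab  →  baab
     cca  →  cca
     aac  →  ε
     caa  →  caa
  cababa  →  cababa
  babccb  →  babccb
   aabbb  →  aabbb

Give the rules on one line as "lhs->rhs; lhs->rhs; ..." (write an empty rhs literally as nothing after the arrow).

aac->; acb->c

  | aacac => ac
  | aababc
  | ccacb => ccc
  | aacbb => bb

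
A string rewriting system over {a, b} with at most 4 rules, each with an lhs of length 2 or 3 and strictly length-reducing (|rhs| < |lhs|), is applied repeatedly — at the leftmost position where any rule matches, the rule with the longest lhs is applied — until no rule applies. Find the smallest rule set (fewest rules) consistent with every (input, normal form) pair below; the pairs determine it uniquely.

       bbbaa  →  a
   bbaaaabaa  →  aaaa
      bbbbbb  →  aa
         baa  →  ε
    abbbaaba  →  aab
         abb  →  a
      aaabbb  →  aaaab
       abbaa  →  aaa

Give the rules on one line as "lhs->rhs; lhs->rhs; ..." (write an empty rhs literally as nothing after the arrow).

ba->b; baa->; bb->; bbb->ab

  | bbbaa => abaa => a
  | bbaaaabaa => aaaabaa => aaaa
  | bbbbbb => abbbb => aabb => aa
  | baa => ε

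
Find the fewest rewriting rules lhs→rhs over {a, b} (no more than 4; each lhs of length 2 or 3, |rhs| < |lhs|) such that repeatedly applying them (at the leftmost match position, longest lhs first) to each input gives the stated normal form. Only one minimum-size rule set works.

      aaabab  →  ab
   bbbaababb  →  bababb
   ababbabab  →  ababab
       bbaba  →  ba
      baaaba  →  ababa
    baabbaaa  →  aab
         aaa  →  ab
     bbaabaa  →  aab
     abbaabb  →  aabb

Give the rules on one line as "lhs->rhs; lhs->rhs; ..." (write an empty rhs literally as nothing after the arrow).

aaa->ab; baa->ab; bba->

  | aaabab => abbab => ab
  | bbbaababb => bababb
  | ababbabab => ababab
  | bbaba => ba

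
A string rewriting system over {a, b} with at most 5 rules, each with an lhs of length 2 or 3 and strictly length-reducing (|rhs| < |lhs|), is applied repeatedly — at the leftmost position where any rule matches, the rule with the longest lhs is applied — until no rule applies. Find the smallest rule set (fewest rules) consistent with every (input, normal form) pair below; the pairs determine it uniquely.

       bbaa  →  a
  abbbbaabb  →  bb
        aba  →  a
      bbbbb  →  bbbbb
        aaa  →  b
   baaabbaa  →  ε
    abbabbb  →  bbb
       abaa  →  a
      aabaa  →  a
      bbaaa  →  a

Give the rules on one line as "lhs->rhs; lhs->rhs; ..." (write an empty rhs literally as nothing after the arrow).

  | bbaa => a
  | abbbbaabb => bbbaabb => babb => bb
  | aba => a
  | bbbbb

aa->a; aaa->b; ab->; bba->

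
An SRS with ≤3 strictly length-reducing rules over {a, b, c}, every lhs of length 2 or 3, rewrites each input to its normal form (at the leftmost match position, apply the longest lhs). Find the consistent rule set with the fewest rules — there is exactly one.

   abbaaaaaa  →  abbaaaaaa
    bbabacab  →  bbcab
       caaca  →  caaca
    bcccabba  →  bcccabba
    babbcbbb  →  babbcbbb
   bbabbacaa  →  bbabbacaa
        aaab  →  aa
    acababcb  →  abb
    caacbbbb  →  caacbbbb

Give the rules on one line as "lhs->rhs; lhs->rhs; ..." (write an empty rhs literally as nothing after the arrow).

  | abbaaaaaa
  | bbabacab => bbcab
  | caaca
  | bcccabba

aab->a; aba->; cbc->b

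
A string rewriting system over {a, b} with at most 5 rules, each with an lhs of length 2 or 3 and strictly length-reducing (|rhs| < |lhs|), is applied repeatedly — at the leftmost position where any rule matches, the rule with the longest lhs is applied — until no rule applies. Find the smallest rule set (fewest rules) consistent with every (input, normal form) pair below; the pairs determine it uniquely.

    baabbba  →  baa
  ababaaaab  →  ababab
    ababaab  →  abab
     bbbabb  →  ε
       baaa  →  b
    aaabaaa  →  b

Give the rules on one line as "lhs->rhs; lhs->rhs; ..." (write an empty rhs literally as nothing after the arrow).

aaa->; aab->; bb->; bbb->ba

  | baabbba => bbba => baa
  | ababaaaab => ababab
  | ababaab => abab
  | bbbabb => baabb => bb => ε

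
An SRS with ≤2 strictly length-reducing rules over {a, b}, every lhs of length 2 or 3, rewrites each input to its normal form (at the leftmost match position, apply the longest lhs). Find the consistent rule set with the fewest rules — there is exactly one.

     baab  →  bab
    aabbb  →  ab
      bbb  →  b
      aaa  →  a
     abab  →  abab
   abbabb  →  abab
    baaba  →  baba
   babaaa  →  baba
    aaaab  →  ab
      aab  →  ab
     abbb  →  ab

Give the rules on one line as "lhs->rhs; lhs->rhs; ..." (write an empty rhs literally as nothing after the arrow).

aa->a; bb->b

  | baab => bab
  | aabbb => abbb => abb => ab
  | bbb => bb => b
  | aaa => aa => a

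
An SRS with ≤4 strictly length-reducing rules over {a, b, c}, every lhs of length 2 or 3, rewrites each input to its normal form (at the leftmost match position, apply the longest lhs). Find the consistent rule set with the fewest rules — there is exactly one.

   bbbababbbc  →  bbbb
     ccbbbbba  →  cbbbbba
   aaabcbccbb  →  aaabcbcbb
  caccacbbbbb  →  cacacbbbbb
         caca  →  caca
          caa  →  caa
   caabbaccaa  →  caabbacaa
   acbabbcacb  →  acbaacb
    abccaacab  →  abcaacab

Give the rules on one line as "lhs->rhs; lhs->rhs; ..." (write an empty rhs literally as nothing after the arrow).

  | bbbababbbc => bbbbbbc => bbbb
  | ccbbbbba => cbbbbba
  | aaabcbccbb => aaabcbcbb
  | caccacbbbbb => cacacbbbbb

aba->; bbc->; cc->c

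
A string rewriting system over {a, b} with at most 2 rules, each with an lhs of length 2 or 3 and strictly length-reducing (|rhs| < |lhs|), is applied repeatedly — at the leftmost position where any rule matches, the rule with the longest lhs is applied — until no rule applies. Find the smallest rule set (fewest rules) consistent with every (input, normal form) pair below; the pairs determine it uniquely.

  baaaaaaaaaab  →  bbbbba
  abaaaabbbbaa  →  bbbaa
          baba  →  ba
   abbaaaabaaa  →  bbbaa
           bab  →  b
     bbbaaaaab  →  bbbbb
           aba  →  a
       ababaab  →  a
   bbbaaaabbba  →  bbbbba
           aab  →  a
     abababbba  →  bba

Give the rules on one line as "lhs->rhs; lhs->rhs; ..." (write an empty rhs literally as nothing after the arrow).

aaa->ba; ab->

  | baaaaaaaaaab => bbaaaaaaaab => bbbaaaaaab => bbbbaaaab => bbbbbaab => bbbbba
  | abaaaabbbbaa => aaaabbbbaa => baabbbbaa => babbbaa => bbbaa
  | baba => ba
  | abbaaaabaaa => baaaabaaa => bbaabaaa => bbaaaa => bbbaa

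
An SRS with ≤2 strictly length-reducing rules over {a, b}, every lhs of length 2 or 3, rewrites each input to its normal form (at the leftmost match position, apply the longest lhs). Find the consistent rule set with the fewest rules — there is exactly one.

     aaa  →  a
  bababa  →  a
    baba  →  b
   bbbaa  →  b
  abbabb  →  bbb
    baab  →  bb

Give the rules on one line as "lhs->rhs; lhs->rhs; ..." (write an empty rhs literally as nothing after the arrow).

  | aaa => ba => a
  | bababa => ababa => aaba => bba => ba => a
  | baba => aba => aa => b
  | bbbaa => bbaa => baa => aa => b

aa->b; ba->a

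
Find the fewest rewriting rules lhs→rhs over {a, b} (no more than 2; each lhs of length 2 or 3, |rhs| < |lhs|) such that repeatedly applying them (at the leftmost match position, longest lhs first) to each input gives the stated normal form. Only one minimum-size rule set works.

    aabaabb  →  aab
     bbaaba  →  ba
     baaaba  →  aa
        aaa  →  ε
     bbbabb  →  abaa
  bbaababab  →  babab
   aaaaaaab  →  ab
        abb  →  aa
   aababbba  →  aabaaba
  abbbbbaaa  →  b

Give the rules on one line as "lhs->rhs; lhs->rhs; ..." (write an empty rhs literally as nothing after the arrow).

aaa->; bb->a

  | aabaabb => aabaaa => aab
  | bbaaba => aaaba => ba
  | baaaba => bba => aa
  | aaa => ε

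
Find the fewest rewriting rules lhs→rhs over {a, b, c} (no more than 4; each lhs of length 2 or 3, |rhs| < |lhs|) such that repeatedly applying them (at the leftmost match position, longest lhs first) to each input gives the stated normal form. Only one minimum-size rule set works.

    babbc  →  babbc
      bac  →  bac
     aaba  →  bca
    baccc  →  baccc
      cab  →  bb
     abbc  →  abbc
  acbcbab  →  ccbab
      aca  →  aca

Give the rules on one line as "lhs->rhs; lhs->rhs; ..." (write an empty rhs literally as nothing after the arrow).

aab->bc; acb->c; cab->bb

  | babbc
  | bac
  | aaba => bca
  | baccc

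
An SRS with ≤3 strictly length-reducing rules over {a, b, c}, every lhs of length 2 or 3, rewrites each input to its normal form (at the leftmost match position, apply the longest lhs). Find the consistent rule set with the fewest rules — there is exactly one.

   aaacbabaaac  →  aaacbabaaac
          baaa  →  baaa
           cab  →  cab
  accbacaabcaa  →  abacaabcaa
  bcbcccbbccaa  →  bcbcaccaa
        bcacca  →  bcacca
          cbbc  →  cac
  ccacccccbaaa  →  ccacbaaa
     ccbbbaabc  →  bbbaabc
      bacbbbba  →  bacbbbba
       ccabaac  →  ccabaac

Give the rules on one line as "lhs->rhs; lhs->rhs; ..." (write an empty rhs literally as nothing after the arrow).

  | aaacbabaaac
  | baaa
  | cab
  | accbacaabcaa => abacaabcaa

bbc->ac; ccb->b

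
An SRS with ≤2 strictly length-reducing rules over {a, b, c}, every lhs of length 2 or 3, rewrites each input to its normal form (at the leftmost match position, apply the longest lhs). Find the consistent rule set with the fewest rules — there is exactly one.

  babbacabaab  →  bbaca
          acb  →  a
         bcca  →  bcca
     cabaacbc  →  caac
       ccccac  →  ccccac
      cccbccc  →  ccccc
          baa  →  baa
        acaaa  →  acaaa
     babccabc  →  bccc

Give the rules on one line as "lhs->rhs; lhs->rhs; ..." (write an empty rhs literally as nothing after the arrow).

ab->; cb->

  | babbacabaab => bbacabaab => bbacaab => bbaca
  | acb => a
  | bcca
  | cabaacbc => caacbc => caac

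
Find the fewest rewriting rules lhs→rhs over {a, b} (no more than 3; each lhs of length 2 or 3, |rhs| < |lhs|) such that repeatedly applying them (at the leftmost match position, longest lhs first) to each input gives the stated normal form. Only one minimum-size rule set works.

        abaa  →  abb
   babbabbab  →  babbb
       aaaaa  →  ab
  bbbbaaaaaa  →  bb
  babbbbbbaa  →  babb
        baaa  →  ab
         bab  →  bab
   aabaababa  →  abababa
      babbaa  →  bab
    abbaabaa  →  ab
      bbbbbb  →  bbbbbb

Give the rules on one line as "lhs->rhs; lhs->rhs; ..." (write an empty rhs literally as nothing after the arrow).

aa->b; bba->ab

  | abaa => abb
  | babbabbab => baabbbab => bbbbbab => bbbabb => babbb
  | aaaaa => baaa => bba => ab
  | bbbbaaaaaa => bbabaaaaa => abbaaaaa => aabaaaa => bbaaaa => abaaa => abba => aab => bb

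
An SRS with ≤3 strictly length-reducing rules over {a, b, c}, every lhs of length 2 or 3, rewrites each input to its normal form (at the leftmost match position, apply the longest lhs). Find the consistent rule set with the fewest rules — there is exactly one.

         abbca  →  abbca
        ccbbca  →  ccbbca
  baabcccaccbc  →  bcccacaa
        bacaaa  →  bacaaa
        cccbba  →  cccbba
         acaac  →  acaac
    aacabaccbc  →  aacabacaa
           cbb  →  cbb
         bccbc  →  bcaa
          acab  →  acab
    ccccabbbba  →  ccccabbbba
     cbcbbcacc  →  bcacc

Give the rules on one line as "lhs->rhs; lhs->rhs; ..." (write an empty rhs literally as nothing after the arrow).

aab->; cbc->aa

  | abbca
  | ccbbca
  | baabcccaccbc => bcccaccbc => bcccacaa
  | bacaaa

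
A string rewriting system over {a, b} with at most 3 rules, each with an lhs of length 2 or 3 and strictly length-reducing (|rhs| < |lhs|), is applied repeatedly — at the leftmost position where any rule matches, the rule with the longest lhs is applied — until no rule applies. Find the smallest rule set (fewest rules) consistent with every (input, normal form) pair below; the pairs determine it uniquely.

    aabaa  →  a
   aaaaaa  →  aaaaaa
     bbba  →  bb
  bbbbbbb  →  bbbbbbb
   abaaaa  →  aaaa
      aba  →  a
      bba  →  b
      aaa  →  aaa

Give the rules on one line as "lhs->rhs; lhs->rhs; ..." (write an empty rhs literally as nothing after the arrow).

  | aabaa => baa => a
  | aaaaaa
  | bbba => bb
  | bbbbbbb

aab->b; ba->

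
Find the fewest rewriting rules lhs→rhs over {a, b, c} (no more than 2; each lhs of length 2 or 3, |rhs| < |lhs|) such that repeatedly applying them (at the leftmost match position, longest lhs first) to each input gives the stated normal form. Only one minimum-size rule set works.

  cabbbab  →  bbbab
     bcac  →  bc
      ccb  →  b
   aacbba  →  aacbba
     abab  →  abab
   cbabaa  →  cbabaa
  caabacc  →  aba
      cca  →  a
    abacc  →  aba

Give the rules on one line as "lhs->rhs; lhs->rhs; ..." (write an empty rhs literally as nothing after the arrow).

  | cabbbab => bbbab
  | bcac => bc
  | ccb => b
  | aacbba

ca->; cc->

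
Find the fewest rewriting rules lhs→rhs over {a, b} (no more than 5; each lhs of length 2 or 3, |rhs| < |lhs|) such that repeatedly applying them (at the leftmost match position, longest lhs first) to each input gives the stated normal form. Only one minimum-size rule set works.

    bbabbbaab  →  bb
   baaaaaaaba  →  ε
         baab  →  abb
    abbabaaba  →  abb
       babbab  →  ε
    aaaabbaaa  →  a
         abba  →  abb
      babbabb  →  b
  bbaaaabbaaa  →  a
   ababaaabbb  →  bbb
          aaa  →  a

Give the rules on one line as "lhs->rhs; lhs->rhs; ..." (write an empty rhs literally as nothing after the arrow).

  | bbabbbaab => baabbaab => abbbaab => abbabb => abaab => aabb => bb
  | baaaaaaaba => abaaaaaba => aabaaaba => baaaba => ababa => aaaa => aa => ε
  | baab => abb
  | abbabaaba => abaaaaba => aabaaba => baaba => abba => abb

aa->; ba->b; baa->ab; bab->aa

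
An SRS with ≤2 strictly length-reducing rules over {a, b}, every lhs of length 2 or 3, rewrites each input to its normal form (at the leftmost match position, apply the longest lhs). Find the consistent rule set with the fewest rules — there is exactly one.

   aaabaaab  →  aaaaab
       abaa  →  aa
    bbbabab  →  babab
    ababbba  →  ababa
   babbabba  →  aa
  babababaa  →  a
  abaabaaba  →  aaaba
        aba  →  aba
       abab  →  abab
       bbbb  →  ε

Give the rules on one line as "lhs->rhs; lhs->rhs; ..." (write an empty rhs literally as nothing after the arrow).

baa->a; bb->

  | aaabaaab => aaaaab
  | abaa => aa
  | bbbabab => babab
  | ababbba => ababa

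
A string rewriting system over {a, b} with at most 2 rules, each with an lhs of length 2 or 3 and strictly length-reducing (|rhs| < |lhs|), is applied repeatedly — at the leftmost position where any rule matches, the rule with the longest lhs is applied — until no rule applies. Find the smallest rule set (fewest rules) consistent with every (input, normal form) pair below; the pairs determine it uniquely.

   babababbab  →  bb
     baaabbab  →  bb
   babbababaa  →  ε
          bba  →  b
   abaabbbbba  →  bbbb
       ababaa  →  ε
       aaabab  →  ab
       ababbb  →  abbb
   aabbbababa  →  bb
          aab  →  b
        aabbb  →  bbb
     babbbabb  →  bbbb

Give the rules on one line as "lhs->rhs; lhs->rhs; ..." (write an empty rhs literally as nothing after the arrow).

aa->; ba->

  | babababbab => bababbab => babbab => bbab => bb
  | baaabbab => aabbab => bbab => bb
  | babbababaa => bbababaa => bbabaa => bbaa => ba => ε
  | bba => b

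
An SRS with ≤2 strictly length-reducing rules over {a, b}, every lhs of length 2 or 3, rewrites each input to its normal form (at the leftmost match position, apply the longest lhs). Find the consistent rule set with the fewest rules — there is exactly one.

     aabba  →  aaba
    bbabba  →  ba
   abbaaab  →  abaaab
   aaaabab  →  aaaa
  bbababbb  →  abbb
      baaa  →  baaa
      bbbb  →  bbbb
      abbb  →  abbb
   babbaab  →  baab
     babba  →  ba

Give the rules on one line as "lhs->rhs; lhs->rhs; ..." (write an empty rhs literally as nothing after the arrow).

  | aabba => aaba
  | bbabba => babba => ba
  | abbaaab => abaaab
  | aaaabab => aaaa

bab->; bba->ba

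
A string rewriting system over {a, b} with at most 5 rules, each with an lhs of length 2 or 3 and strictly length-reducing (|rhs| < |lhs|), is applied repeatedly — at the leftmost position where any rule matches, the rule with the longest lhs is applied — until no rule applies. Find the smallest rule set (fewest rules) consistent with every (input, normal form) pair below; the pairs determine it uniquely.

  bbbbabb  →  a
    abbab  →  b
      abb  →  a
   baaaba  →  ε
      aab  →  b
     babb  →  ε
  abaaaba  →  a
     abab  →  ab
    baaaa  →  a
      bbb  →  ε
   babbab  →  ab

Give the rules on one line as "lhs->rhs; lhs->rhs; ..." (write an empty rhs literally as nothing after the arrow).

aa->; ba->; bb->; bbb->bb

  | bbbbabb => bbbabb => bbabb => abb => a
  | abbab => aab => b
  | abb => a
  | baaaba => aaba => ba => ε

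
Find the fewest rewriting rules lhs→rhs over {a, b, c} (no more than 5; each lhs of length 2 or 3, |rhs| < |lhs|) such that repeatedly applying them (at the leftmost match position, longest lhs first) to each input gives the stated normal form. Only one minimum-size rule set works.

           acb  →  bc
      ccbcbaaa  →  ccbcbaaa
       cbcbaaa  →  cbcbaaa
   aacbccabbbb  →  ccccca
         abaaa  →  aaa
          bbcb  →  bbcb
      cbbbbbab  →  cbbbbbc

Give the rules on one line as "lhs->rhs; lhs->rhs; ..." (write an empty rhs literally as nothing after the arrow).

  | acb => bc
  | ccbcbaaa
  | cbcbaaa
  | aacbccabbbb => abcccabbbb => cccabbbb => ccccabb => ccccca

ab->; abb->ca; acb->bc; bab->bc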